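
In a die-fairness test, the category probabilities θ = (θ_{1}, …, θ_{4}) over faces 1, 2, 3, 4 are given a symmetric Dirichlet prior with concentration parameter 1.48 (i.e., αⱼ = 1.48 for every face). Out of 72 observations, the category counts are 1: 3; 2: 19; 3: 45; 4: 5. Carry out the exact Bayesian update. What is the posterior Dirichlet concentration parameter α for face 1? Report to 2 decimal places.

The Dirichlet prior is conjugate to the Multinomial likelihood: each posterior αⱼ = prior αⱼ + observed count nⱼ.
Posterior concentration: (4.48, 20.48, 46.48, 6.48), total = 77.92.
α_{1} = 1.48 + 3 = 4.48.

4.48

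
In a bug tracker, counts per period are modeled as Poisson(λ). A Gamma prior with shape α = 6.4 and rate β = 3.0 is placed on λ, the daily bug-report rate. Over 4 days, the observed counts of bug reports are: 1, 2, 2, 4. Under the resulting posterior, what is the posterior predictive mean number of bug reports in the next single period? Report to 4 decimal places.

2.2000

With a Gamma(shape α, rate β) prior, the Poisson likelihood is conjugate: the posterior is Gamma(α + ΣXᵢ, β + n).
Sum of counts S = 9 over n = 4 days.
Posterior: Gamma(α+S, β+n) = Gamma(6.4+9, 3.0+4) = Gamma(15.4, 7.0).
The predictive distribution for one future period is NegBinom with mean α/β = 2.2000.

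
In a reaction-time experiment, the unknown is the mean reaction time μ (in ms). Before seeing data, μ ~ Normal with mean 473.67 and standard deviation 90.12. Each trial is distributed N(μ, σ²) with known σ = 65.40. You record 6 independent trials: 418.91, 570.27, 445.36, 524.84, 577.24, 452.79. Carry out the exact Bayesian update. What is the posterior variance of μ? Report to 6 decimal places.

For Normal data with known variance σ², a Normal(μ₀, σ₀²) prior on μ is conjugate. Posterior precision = 1/σ₀² + n/σ²; posterior mean is the precision-weighted average of μ₀ and x̄.
σ₀² = 90.12² = 8121.6144, σ² = 65.40² = 4277.16; σ² + n·σ₀² = 4277.16 + 6·8121.6144 = 53006.8464.
Posterior precision = 1/σ₀² + n/σ² = 1/8121.6144 + 6/4277.16 = (σ² + n·σ₀²)/(σ₀²σ²) = 53006.8464/(8121.6144·4277.16); posterior variance σₙ² = σ₀²σ²/(σ² + n·σ₀²) = 8121.6144·4277.16/53006.8464 = 655.338821.

655.338821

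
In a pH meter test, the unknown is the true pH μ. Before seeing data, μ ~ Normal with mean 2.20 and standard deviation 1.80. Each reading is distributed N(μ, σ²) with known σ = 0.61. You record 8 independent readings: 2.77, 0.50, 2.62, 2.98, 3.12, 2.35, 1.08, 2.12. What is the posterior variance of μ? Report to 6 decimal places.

For Normal data with known variance σ², a Normal(μ₀, σ₀²) prior on μ is conjugate. Posterior precision = 1/σ₀² + n/σ²; posterior mean is the precision-weighted average of μ₀ and x̄.
σ₀² = 1.80² = 3.24, σ² = 0.61² = 0.3721; σ² + n·σ₀² = 0.3721 + 8·3.24 = 26.2921.
Posterior precision = 1/σ₀² + n/σ² = 1/3.24 + 8/0.3721 = (σ² + n·σ₀²)/(σ₀²σ²) = 26.2921/(3.24·0.3721); posterior variance σₙ² = σ₀²σ²/(σ² + n·σ₀²) = 3.24·0.3721/26.2921 = 0.045854.

0.045854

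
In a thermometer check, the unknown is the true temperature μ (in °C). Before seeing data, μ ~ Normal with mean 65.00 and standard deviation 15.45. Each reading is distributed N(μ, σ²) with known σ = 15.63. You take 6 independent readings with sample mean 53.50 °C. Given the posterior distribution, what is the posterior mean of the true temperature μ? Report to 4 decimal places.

55.1757

For Normal data with known variance σ², a Normal(μ₀, σ₀²) prior on μ is conjugate. Posterior precision = 1/σ₀² + n/σ²; posterior mean is the precision-weighted average of μ₀ and x̄.
n·x̄ = 6·53.50 = 321.
σ₀² = 15.45² = 238.7025, σ² = 15.63² = 244.2969; σ² + n·σ₀² = 244.2969 + 6·238.7025 = 1676.5119.
Posterior mean = (μ₀/σ₀² + n·x̄/σ²)/(1/σ₀² + n/σ²) = (σ²·μ₀ + σ₀²·n·x̄)/(σ² + n·σ₀²) = (244.2969·65.00 + 238.7025·321)/1676.5119 = 92502.801/1676.5119 = 55.1757.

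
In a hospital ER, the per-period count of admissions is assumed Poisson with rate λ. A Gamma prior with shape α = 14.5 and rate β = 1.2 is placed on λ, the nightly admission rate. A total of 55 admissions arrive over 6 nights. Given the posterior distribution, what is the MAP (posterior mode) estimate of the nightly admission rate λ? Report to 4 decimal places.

With a Gamma(shape α, rate β) prior, the Poisson likelihood is conjugate: the posterior is Gamma(α + ΣXᵢ, β + n).
Posterior: Gamma(α+S, β+n) = Gamma(14.5+55, 1.2+6) = Gamma(69.5, 7.2).
Mode of Gamma(α,β) for α≥1 is (α−1)/β = 68.5/7.2 = 9.5139.

9.5139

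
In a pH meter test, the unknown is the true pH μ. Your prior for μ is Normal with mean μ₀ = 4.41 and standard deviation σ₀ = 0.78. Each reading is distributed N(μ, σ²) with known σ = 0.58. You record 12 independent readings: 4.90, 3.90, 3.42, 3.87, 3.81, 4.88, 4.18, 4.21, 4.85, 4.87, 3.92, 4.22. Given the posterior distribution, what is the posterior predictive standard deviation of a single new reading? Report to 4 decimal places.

For Normal data with known variance σ², a Normal(μ₀, σ₀²) prior on μ is conjugate. Posterior precision = 1/σ₀² + n/σ²; posterior mean is the precision-weighted average of μ₀ and x̄.
σ₀² = 0.78² = 0.6084, σ² = 0.58² = 0.3364; σ² + n·σ₀² = 0.3364 + 12·0.6084 = 7.6372.
Posterior precision = 1/σ₀² + n/σ² = 1/0.6084 + 12/0.3364 = (σ² + n·σ₀²)/(σ₀²σ²) = 7.6372/(0.6084·0.3364); posterior variance σₙ² = σ₀²σ²/(σ² + n·σ₀²) = 0.6084·0.3364/7.6372 = 0.026799.
Predictive variance for one new observation = σₙ² + σ² = 0.6084·0.3364/7.6372 + 0.3364 = σ²·(σ₀² + 7.6372)/7.6372 = 0.3364·8.2456/7.6372 = 0.363199; SD = √(0.3364·8.2456/7.6372) = 0.6027.

0.6027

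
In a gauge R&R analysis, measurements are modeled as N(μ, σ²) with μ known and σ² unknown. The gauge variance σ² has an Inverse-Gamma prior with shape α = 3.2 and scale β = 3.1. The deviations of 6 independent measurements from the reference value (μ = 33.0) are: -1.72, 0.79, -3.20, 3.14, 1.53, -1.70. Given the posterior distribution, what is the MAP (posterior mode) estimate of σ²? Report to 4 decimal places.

With known mean μ and an Inverse-Gamma(α, β) prior on σ², the Normal likelihood is conjugate: posterior is Inv-Gamma(α + n/2, β + Σ(xᵢ−μ)²/2).
Σ(xᵢ−μ)² = (-1.72)² + (0.79)² + (-3.20)² + (3.14)² + (1.53)² + (-1.70)² = 28.9130.
Posterior: Inv-Gamma(3.2 + 6/2, 3.1 + 28.9130/2) = Inv-Gamma(6.20, 17.55650).
Mode = β/(α+1) = 17.55650/7.20 = 2.4384.

2.4384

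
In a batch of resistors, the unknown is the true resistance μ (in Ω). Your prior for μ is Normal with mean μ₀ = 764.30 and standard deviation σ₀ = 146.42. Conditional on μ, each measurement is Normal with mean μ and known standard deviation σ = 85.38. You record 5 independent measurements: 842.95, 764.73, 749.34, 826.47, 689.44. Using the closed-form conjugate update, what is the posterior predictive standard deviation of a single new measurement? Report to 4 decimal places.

For Normal data with known variance σ², a Normal(μ₀, σ₀²) prior on μ is conjugate. Posterior precision = 1/σ₀² + n/σ²; posterior mean is the precision-weighted average of μ₀ and x̄.
σ₀² = 146.42² = 21438.8164, σ² = 85.38² = 7289.7444; σ² + n·σ₀² = 7289.7444 + 5·21438.8164 = 114483.8264.
Posterior precision = 1/σ₀² + n/σ² = 1/21438.8164 + 5/7289.7444 = (σ² + n·σ₀²)/(σ₀²σ²) = 114483.8264/(21438.8164·7289.7444); posterior variance σₙ² = σ₀²σ²/(σ² + n·σ₀²) = 21438.8164·7289.7444/114483.8264 = 1365.114154.
Predictive variance for one new observation = σₙ² + σ² = 21438.8164·7289.7444/114483.8264 + 7289.7444 = σ²·(σ₀² + 114483.8264)/114483.8264 = 7289.7444·135922.6428/114483.8264 = 8654.858554; SD = √(7289.7444·135922.6428/114483.8264) = 93.0315.

93.0315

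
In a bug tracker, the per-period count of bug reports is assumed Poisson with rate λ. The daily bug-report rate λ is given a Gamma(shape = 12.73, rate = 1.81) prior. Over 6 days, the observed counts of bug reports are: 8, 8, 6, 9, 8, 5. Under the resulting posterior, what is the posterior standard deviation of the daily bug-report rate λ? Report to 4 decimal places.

0.9644

With a Gamma(shape α, rate β) prior, the Poisson likelihood is conjugate: the posterior is Gamma(α + ΣXᵢ, β + n).
Sum of counts S = 44 over n = 6 days.
Posterior: Gamma(α+S, β+n) = Gamma(12.73+44, 1.81+6) = Gamma(56.73, 7.81).
SD = √α/β = √56.73/7.81 = 0.9644.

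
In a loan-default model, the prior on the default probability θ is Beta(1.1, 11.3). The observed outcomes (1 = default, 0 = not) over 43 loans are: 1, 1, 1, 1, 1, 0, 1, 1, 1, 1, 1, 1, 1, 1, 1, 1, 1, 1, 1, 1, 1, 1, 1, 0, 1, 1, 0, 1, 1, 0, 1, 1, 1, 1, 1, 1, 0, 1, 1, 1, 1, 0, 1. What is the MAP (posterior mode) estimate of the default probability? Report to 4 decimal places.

The Beta prior is conjugate to a Binomial/Bernoulli likelihood; the update adds successes to α and failures to β.
Posterior: Beta(α+k, β+n−k) = Beta(1.1+37, 11.3+6) = Beta(38.1, 17.3).
Mode of Beta(a,b) for a,b>1 is (a−1)/(a+b−2) = 37.1/53.4 = 0.6948.

0.6948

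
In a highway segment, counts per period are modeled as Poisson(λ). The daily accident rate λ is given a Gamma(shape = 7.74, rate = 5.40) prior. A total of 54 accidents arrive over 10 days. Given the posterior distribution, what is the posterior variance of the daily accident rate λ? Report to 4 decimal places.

With a Gamma(shape α, rate β) prior, the Poisson likelihood is conjugate: the posterior is Gamma(α + ΣXᵢ, β + n).
Posterior: Gamma(α+S, β+n) = Gamma(7.74+54, 5.40+10) = Gamma(61.74, 15.40).
Var = α/β² = 61.74/15.40² = 0.2603.

0.2603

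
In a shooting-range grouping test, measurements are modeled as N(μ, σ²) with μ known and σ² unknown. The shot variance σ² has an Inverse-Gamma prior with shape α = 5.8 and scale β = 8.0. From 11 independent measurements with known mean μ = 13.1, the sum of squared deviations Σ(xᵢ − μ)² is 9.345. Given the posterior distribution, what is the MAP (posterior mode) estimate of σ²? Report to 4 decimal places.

With known mean μ and an Inverse-Gamma(α, β) prior on σ², the Normal likelihood is conjugate: posterior is Inv-Gamma(α + n/2, β + Σ(xᵢ−μ)²/2).
Posterior: Inv-Gamma(5.8 + 11/2, 8.0 + 9.345/2) = Inv-Gamma(11.30, 12.6725).
Mode = β/(α+1) = 12.6725/12.30 = 1.0303.

1.0303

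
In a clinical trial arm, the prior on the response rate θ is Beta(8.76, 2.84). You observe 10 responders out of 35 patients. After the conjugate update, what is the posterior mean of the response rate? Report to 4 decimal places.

The Beta prior is conjugate to a Binomial/Bernoulli likelihood; the update adds successes to α and failures to β.
Posterior: Beta(α+k, β+n−k) = Beta(8.76+10, 2.84+25) = Beta(18.76, 27.84).
Posterior mean = α/(α+β) = 18.76/46.60 = 0.4026.

0.4026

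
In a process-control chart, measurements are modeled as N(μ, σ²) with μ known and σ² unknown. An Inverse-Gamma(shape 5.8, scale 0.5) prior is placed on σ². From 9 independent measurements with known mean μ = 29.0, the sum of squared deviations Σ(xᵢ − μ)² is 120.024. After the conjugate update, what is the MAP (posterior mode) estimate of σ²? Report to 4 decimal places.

With known mean μ and an Inverse-Gamma(α, β) prior on σ², the Normal likelihood is conjugate: posterior is Inv-Gamma(α + n/2, β + Σ(xᵢ−μ)²/2).
Posterior: Inv-Gamma(5.8 + 9/2, 0.5 + 120.024/2) = Inv-Gamma(10.30, 60.5120).
Mode = β/(α+1) = 60.5120/11.30 = 5.3550.

5.3550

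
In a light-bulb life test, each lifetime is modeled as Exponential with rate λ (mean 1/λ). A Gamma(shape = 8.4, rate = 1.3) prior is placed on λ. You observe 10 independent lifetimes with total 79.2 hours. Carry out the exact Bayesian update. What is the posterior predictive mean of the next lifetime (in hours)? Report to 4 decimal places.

With a Gamma(shape α, rate β) prior on the exponential rate λ, the posterior after n observations with total T = Σxᵢ is Gamma(α+n, β+T).
Posterior: Gamma(8.4+10, 1.3+79.2) = Gamma(18.4, 80.5).
The predictive distribution for the next observation is Lomax; its mean is β/(α−1) = 80.5/17.4 = 4.6264.

4.6264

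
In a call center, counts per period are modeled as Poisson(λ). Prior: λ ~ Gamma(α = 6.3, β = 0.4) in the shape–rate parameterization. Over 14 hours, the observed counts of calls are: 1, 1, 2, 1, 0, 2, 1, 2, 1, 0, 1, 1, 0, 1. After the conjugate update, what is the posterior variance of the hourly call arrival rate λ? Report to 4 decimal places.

0.0979

With a Gamma(shape α, rate β) prior, the Poisson likelihood is conjugate: the posterior is Gamma(α + ΣXᵢ, β + n).
Sum of counts S = 14 over n = 14 hours.
Posterior: Gamma(α+S, β+n) = Gamma(6.3+14, 0.4+14) = Gamma(20.3, 14.4).
Var = α/β² = 20.3/14.4² = 0.0979.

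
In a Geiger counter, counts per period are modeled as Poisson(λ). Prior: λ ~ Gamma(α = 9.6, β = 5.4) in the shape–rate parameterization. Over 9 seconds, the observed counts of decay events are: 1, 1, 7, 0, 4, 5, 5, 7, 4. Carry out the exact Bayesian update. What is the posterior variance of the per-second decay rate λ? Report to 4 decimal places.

0.2103

With a Gamma(shape α, rate β) prior, the Poisson likelihood is conjugate: the posterior is Gamma(α + ΣXᵢ, β + n).
Sum of counts S = 34 over n = 9 seconds.
Posterior: Gamma(α+S, β+n) = Gamma(9.6+34, 5.4+9) = Gamma(43.6, 14.4).
Var = α/β² = 43.6/14.4² = 0.2103.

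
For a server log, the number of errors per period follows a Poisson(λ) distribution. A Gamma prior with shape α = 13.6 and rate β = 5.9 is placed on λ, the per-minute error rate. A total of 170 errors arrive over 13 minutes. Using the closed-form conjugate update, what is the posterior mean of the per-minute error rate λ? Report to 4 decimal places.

9.7143

With a Gamma(shape α, rate β) prior, the Poisson likelihood is conjugate: the posterior is Gamma(α + ΣXᵢ, β + n).
Posterior: Gamma(α+S, β+n) = Gamma(13.6+170, 5.9+13) = Gamma(183.6, 18.9).
Posterior mean = α/β = 183.6/18.9 = 9.7143.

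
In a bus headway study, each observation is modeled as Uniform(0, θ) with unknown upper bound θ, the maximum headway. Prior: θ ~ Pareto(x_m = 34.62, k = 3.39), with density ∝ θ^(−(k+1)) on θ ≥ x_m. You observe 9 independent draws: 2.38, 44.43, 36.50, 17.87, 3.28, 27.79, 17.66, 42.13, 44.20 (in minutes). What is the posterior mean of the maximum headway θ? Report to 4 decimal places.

48.3308

A Pareto(scale x_m, shape k) prior on the upper bound θ of Uniform(0, θ) is conjugate: posterior is Pareto(max(x_m, max xᵢ), k + n).
Sample maximum = 44.43; prior scale x_m = 34.62 → posterior scale = max = 44.43.
Posterior shape = 3.39 + 9 = 12.39.
E[θ|data] = k·x_m/(k−1) = 12.39·44.43/11.39 = 48.3308.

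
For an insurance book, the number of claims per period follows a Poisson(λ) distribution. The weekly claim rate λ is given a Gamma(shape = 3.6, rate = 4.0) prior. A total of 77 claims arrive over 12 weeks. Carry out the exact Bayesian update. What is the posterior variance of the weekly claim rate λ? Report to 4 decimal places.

With a Gamma(shape α, rate β) prior, the Poisson likelihood is conjugate: the posterior is Gamma(α + ΣXᵢ, β + n).
Posterior: Gamma(α+S, β+n) = Gamma(3.6+77, 4.0+12) = Gamma(80.6, 16.0).
Var = α/β² = 80.6/16.0² = 0.3148.

0.3148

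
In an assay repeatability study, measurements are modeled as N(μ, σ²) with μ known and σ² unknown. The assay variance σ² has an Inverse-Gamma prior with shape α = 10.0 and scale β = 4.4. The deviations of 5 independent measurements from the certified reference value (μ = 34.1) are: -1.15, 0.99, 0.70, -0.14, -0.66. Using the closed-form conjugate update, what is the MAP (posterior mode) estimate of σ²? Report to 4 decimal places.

0.4462

With known mean μ and an Inverse-Gamma(α, β) prior on σ², the Normal likelihood is conjugate: posterior is Inv-Gamma(α + n/2, β + Σ(xᵢ−μ)²/2).
Σ(xᵢ−μ)² = (-1.15)² + (0.99)² + (0.70)² + (-0.14)² + (-0.66)² = 3.2478.
Posterior: Inv-Gamma(10.0 + 5/2, 4.4 + 3.2478/2) = Inv-Gamma(12.50, 6.02390).
Mode = β/(α+1) = 6.02390/13.50 = 0.4462.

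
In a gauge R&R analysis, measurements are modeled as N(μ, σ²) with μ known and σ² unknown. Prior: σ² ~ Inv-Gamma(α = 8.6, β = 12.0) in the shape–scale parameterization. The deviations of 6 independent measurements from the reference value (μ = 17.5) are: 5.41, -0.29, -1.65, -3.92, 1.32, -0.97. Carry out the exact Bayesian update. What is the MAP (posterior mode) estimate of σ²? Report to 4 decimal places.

2.9414

With known mean μ and an Inverse-Gamma(α, β) prior on σ², the Normal likelihood is conjugate: posterior is Inv-Gamma(α + n/2, β + Σ(xᵢ−μ)²/2).
Σ(xᵢ−μ)² = (5.41)² + (-0.29)² + (-1.65)² + (-3.92)² + (1.32)² + (-0.97)² = 50.1244.
Posterior: Inv-Gamma(8.6 + 6/2, 12.0 + 50.1244/2) = Inv-Gamma(11.60, 37.06220).
Mode = β/(α+1) = 37.06220/12.60 = 2.9414.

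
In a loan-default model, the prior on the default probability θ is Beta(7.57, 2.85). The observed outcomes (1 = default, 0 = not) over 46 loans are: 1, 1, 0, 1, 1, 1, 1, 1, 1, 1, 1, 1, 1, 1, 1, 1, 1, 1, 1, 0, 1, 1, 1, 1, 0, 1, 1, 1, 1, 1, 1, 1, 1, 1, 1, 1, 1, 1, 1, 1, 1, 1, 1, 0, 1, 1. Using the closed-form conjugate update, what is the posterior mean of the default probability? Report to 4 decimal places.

The Beta prior is conjugate to a Binomial/Bernoulli likelihood; the update adds successes to α and failures to β.
Posterior: Beta(α+k, β+n−k) = Beta(7.57+42, 2.85+4) = Beta(49.57, 6.85).
Posterior mean = α/(α+β) = 49.57/56.42 = 0.8786.

0.8786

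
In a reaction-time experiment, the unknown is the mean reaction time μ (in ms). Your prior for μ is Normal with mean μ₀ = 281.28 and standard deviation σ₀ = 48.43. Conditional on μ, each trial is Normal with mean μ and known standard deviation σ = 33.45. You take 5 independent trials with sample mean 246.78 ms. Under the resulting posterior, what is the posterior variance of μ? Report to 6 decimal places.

204.289286

For Normal data with known variance σ², a Normal(μ₀, σ₀²) prior on μ is conjugate. Posterior precision = 1/σ₀² + n/σ²; posterior mean is the precision-weighted average of μ₀ and x̄.
σ₀² = 48.43² = 2345.4649, σ² = 33.45² = 1118.9025; σ² + n·σ₀² = 1118.9025 + 5·2345.4649 = 12846.227.
Posterior precision = 1/σ₀² + n/σ² = 1/2345.4649 + 5/1118.9025 = (σ² + n·σ₀²)/(σ₀²σ²) = 12846.227/(2345.4649·1118.9025); posterior variance σₙ² = σ₀²σ²/(σ² + n·σ₀²) = 2345.4649·1118.9025/12846.227 = 204.289286.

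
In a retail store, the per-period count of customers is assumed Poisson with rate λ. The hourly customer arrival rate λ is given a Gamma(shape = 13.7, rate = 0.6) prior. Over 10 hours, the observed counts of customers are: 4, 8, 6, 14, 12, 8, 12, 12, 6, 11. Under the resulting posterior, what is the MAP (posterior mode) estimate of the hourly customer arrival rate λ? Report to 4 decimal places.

With a Gamma(shape α, rate β) prior, the Poisson likelihood is conjugate: the posterior is Gamma(α + ΣXᵢ, β + n).
Sum of counts S = 93 over n = 10 hours.
Posterior: Gamma(α+S, β+n) = Gamma(13.7+93, 0.6+10) = Gamma(106.7, 10.6).
Mode of Gamma(α,β) for α≥1 is (α−1)/β = 105.7/10.6 = 9.9717.

9.9717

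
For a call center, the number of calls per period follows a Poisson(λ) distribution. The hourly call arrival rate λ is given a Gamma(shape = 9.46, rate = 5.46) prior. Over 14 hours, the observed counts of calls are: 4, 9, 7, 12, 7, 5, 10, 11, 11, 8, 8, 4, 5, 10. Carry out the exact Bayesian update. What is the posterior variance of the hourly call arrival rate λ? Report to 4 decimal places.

0.3181

With a Gamma(shape α, rate β) prior, the Poisson likelihood is conjugate: the posterior is Gamma(α + ΣXᵢ, β + n).
Sum of counts S = 111 over n = 14 hours.
Posterior: Gamma(α+S, β+n) = Gamma(9.46+111, 5.46+14) = Gamma(120.46, 19.46).
Var = α/β² = 120.46/19.46² = 0.3181.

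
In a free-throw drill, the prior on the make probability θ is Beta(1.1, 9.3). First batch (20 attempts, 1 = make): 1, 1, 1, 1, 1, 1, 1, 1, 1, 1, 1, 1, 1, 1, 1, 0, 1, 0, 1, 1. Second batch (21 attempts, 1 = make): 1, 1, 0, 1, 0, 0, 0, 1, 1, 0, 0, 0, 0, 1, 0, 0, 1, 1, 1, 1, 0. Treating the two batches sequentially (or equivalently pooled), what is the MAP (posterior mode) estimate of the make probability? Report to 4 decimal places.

The Beta prior is conjugate to a Binomial/Bernoulli likelihood; the update adds successes to α and failures to β.
After batch 1: Beta(1.1+18, 9.3+2) = Beta(19.1, 11.3).
After batch 2: Beta(19.1+10, 11.3+11) = Beta(29.1, 22.3).
Mode of Beta(a,b) for a,b>1 is (a−1)/(a+b−2) = 28.1/49.4 = 0.5688.

0.5688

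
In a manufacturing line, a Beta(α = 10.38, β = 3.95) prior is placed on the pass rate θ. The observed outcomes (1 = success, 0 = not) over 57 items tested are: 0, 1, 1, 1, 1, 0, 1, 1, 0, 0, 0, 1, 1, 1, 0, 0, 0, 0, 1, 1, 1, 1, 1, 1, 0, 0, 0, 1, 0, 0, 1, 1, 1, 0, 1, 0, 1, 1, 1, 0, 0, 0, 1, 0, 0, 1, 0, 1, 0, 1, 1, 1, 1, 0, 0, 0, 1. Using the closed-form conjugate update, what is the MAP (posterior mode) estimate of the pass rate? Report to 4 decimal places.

0.5824

The Beta prior is conjugate to a Binomial/Bernoulli likelihood; the update adds successes to α and failures to β.
Posterior: Beta(α+k, β+n−k) = Beta(10.38+31, 3.95+26) = Beta(41.38, 29.95).
Mode of Beta(a,b) for a,b>1 is (a−1)/(a+b−2) = 40.38/69.33 = 0.5824.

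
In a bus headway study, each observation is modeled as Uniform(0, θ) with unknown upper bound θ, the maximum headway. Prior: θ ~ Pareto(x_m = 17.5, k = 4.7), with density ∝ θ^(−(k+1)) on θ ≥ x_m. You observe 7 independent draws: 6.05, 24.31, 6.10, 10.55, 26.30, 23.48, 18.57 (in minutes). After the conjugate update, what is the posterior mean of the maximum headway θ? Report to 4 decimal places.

A Pareto(scale x_m, shape k) prior on the upper bound θ of Uniform(0, θ) is conjugate: posterior is Pareto(max(x_m, max xᵢ), k + n).
Sample maximum = 26.30; prior scale x_m = 17.5 → posterior scale = max = 26.30.
Posterior shape = 4.7 + 7 = 11.7.
E[θ|data] = k·x_m/(k−1) = 11.7·26.30/10.7 = 28.7579.

28.7579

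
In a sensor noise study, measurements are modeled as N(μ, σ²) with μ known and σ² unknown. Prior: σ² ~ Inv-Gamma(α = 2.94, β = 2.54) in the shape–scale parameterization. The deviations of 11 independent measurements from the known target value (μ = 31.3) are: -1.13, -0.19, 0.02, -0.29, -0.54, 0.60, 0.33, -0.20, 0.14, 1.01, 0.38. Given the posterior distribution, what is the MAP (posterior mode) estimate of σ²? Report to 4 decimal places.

With known mean μ and an Inverse-Gamma(α, β) prior on σ², the Normal likelihood is conjugate: posterior is Inv-Gamma(α + n/2, β + Σ(xᵢ−μ)²/2).
Σ(xᵢ−μ)² = (-1.13)² + (-0.19)² + (0.02)² + (-0.29)² + (-0.54)² + (0.60)² + (0.33)² + (-0.20)² + (0.14)² + (1.01)² + (0.38)² = 3.3821.
Posterior: Inv-Gamma(2.94 + 11/2, 2.54 + 3.3821/2) = Inv-Gamma(8.44, 4.23105).
Mode = β/(α+1) = 4.23105/9.44 = 0.4482.

0.4482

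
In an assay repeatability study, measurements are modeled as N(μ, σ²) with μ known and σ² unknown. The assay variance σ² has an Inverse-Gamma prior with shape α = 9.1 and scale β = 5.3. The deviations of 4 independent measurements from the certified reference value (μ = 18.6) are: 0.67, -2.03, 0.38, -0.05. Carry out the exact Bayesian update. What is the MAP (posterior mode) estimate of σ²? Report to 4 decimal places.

0.6329

With known mean μ and an Inverse-Gamma(α, β) prior on σ², the Normal likelihood is conjugate: posterior is Inv-Gamma(α + n/2, β + Σ(xᵢ−μ)²/2).
Σ(xᵢ−μ)² = (0.67)² + (-2.03)² + (0.38)² + (-0.05)² = 4.7167.
Posterior: Inv-Gamma(9.1 + 4/2, 5.3 + 4.7167/2) = Inv-Gamma(11.10, 7.65835).
Mode = β/(α+1) = 7.65835/12.10 = 0.6329.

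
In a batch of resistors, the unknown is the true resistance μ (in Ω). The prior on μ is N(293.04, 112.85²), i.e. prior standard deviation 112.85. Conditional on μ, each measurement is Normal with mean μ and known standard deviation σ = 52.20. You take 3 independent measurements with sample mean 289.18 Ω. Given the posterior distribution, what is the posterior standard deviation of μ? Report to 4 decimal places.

For Normal data with known variance σ², a Normal(μ₀, σ₀²) prior on μ is conjugate. Posterior precision = 1/σ₀² + n/σ²; posterior mean is the precision-weighted average of μ₀ and x̄.
σ₀² = 112.85² = 12735.1225, σ² = 52.20² = 2724.84; σ² + n·σ₀² = 2724.84 + 3·12735.1225 = 40930.2075.
Posterior precision = 1/σ₀² + n/σ² = 1/12735.1225 + 3/2724.84 = (σ² + n·σ₀²)/(σ₀²σ²) = 40930.2075/(12735.1225·2724.84); posterior variance σₙ² = σ₀²σ²/(σ² + n·σ₀²) = 12735.1225·2724.84/40930.2075 = 847.813224.
Posterior SD = √σₙ² = √(12735.1225·2724.84/40930.2075) = 29.1172.

29.1172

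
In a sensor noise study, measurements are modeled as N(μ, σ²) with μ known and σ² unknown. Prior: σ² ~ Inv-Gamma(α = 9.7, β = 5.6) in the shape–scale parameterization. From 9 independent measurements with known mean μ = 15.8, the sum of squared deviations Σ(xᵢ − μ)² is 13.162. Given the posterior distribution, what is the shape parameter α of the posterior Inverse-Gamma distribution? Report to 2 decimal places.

With known mean μ and an Inverse-Gamma(α, β) prior on σ², the Normal likelihood is conjugate: posterior is Inv-Gamma(α + n/2, β + Σ(xᵢ−μ)²/2).
Posterior: Inv-Gamma(9.7 + 9/2, 5.6 + 13.162/2) = Inv-Gamma(14.20, 12.1810).
Posterior α = 14.20.

14.20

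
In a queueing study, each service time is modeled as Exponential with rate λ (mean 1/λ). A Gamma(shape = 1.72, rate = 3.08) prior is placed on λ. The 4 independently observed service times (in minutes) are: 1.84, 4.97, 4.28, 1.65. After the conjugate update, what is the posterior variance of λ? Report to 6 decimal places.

With a Gamma(shape α, rate β) prior on the exponential rate λ, the posterior after n observations with total T = Σxᵢ is Gamma(α+n, β+T).
Sum of observations T = 12.74 minutes; n = 4.
Posterior: Gamma(1.72+4, 3.08+12.74) = Gamma(5.72, 15.82).
Var = α/β² = 0.022855.

0.022855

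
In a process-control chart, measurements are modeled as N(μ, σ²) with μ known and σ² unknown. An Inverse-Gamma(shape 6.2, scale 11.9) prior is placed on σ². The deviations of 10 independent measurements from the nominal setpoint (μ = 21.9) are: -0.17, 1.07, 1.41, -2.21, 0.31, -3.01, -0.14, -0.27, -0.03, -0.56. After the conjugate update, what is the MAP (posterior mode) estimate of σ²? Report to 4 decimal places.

1.6971

With known mean μ and an Inverse-Gamma(α, β) prior on σ², the Normal likelihood is conjugate: posterior is Inv-Gamma(α + n/2, β + Σ(xᵢ−μ)²/2).
Σ(xᵢ−μ)² = (-0.17)² + (1.07)² + (1.41)² + (-2.21)² + (0.31)² + (-3.01)² + (-0.14)² + (-0.27)² + (-0.03)² + (-0.56)² = 17.6092.
Posterior: Inv-Gamma(6.2 + 10/2, 11.9 + 17.6092/2) = Inv-Gamma(11.20, 20.70460).
Mode = β/(α+1) = 20.70460/12.20 = 1.6971.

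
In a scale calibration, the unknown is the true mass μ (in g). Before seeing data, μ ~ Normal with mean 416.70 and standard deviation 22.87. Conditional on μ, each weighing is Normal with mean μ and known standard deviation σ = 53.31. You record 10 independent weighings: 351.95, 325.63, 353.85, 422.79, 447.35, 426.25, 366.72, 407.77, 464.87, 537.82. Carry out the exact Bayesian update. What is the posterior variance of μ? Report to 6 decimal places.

184.141234

For Normal data with known variance σ², a Normal(μ₀, σ₀²) prior on μ is conjugate. Posterior precision = 1/σ₀² + n/σ²; posterior mean is the precision-weighted average of μ₀ and x̄.
σ₀² = 22.87² = 523.0369, σ² = 53.31² = 2841.9561; σ² + n·σ₀² = 2841.9561 + 10·523.0369 = 8072.3251.
Posterior precision = 1/σ₀² + n/σ² = 1/523.0369 + 10/2841.9561 = (σ² + n·σ₀²)/(σ₀²σ²) = 8072.3251/(523.0369·2841.9561); posterior variance σₙ² = σ₀²σ²/(σ² + n·σ₀²) = 523.0369·2841.9561/8072.3251 = 184.141234.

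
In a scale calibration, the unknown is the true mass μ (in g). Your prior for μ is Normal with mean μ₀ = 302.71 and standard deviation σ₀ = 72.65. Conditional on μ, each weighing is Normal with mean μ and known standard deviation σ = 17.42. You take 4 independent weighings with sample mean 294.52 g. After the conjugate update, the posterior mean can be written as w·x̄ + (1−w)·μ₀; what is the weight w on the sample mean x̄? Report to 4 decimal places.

0.9858

For Normal data with known variance σ², a Normal(μ₀, σ₀²) prior on μ is conjugate. Posterior precision = 1/σ₀² + n/σ²; posterior mean is the precision-weighted average of μ₀ and x̄.
σ₀² = 72.65² = 5278.0225, σ² = 17.42² = 303.4564. Prior precision 1/σ₀² = 1/5278.0225; data precision n/σ² = 4/303.4564.
w = (n/σ²)/(1/σ₀² + n/σ²) = n·σ₀²/(σ² + n·σ₀²) = 4·5278.0225/(303.4564 + 4·5278.0225) = 21112.09/21415.5464 = 0.9858.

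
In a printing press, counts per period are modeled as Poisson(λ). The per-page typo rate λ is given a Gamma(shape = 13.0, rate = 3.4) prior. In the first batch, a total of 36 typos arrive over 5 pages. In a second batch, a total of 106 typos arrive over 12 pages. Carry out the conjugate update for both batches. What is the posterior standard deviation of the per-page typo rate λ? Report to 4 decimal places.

With a Gamma(shape α, rate β) prior, the Poisson likelihood is conjugate: the posterior is Gamma(α + ΣXᵢ, β + n).
After batch 1: Gamma(α+S, β+n) = Gamma(13.0+36, 3.4+5) = Gamma(49.0, 8.4).
After batch 2: Gamma(α+S, β+n) = Gamma(49.0+106, 8.4+12) = Gamma(155.0, 20.4).
SD = √α/β = √155.0/20.4 = 0.6103.

0.6103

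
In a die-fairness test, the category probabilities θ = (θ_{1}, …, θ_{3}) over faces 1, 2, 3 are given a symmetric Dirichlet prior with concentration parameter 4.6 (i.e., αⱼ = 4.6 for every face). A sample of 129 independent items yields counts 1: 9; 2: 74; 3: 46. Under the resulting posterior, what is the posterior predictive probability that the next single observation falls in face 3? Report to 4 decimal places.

The Dirichlet prior is conjugate to the Multinomial likelihood: each posterior αⱼ = prior αⱼ + observed count nⱼ.
Posterior concentration: (13.6, 78.6, 50.6), total = 142.8.
P(next = 3 | data) = α_{3}/Σα = 0.3543.

0.3543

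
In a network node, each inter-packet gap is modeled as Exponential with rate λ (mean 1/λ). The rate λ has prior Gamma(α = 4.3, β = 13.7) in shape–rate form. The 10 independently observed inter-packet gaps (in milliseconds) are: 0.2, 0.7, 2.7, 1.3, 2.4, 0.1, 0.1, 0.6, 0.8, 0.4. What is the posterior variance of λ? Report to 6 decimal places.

0.027032

With a Gamma(shape α, rate β) prior on the exponential rate λ, the posterior after n observations with total T = Σxᵢ is Gamma(α+n, β+T).
Sum of observations T = 9.3 milliseconds; n = 10.
Posterior: Gamma(4.3+10, 13.7+9.3) = Gamma(14.3, 23.0).
Var = α/β² = 0.027032.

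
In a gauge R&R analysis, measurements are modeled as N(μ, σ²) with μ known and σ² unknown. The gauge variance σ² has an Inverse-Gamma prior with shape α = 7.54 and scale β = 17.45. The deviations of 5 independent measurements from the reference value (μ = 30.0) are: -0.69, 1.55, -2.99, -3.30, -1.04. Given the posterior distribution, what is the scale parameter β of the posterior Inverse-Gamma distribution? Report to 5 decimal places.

29.34515

With known mean μ and an Inverse-Gamma(α, β) prior on σ², the Normal likelihood is conjugate: posterior is Inv-Gamma(α + n/2, β + Σ(xᵢ−μ)²/2).
Σ(xᵢ−μ)² = (-0.69)² + (1.55)² + (-2.99)² + (-3.30)² + (-1.04)² = 23.7903.
Posterior: Inv-Gamma(7.54 + 5/2, 17.45 + 23.7903/2) = Inv-Gamma(10.04, 29.34515).
Posterior β = 29.34515.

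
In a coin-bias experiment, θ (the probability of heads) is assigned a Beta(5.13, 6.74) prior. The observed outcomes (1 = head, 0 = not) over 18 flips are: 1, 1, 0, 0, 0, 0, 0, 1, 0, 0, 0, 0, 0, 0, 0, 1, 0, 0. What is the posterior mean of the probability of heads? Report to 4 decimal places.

0.3057

The Beta prior is conjugate to a Binomial/Bernoulli likelihood; the update adds successes to α and failures to β.
Posterior: Beta(α+k, β+n−k) = Beta(5.13+4, 6.74+14) = Beta(9.13, 20.74).
Posterior mean = α/(α+β) = 9.13/29.87 = 0.3057.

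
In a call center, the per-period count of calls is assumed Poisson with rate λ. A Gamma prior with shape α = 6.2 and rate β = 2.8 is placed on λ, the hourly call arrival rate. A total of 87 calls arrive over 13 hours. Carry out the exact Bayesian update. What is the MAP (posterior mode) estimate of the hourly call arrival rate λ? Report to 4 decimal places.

5.8354

With a Gamma(shape α, rate β) prior, the Poisson likelihood is conjugate: the posterior is Gamma(α + ΣXᵢ, β + n).
Posterior: Gamma(α+S, β+n) = Gamma(6.2+87, 2.8+13) = Gamma(93.2, 15.8).
Mode of Gamma(α,β) for α≥1 is (α−1)/β = 92.2/15.8 = 5.8354.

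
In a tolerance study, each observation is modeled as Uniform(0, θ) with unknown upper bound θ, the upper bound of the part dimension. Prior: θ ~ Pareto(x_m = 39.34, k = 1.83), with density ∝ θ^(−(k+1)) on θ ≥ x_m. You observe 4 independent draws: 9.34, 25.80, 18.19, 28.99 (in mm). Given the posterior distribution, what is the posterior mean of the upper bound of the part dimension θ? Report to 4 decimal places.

A Pareto(scale x_m, shape k) prior on the upper bound θ of Uniform(0, θ) is conjugate: posterior is Pareto(max(x_m, max xᵢ), k + n).
Sample maximum = 28.99; prior scale x_m = 39.34 → posterior scale = max = 39.34.
Posterior shape = 1.83 + 4 = 5.83.
E[θ|data] = k·x_m/(k−1) = 5.83·39.34/4.83 = 47.4849.

47.4849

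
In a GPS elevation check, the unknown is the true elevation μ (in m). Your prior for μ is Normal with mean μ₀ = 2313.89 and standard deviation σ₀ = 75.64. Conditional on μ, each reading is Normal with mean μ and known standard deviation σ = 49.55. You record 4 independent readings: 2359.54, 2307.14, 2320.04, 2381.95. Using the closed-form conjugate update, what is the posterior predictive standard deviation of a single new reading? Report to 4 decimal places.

For Normal data with known variance σ², a Normal(μ₀, σ₀²) prior on μ is conjugate. Posterior precision = 1/σ₀² + n/σ²; posterior mean is the precision-weighted average of μ₀ and x̄.
σ₀² = 75.64² = 5721.4096, σ² = 49.55² = 2455.2025; σ² + n·σ₀² = 2455.2025 + 4·5721.4096 = 25340.8409.
Posterior precision = 1/σ₀² + n/σ² = 1/5721.4096 + 4/2455.2025 = (σ² + n·σ₀²)/(σ₀²σ²) = 25340.8409/(5721.4096·2455.2025); posterior variance σₙ² = σ₀²σ²/(σ² + n·σ₀²) = 5721.4096·2455.2025/25340.8409 = 554.331216.
Predictive variance for one new observation = σₙ² + σ² = 5721.4096·2455.2025/25340.8409 + 2455.2025 = σ²·(σ₀² + 25340.8409)/25340.8409 = 2455.2025·31062.2505/25340.8409 = 3009.533716; SD = √(2455.2025·31062.2505/25340.8409) = 54.8592.

54.8592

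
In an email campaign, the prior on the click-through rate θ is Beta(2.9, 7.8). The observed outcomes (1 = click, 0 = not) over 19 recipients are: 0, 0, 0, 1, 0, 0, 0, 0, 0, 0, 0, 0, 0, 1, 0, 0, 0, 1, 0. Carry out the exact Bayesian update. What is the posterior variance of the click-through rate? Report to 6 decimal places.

The Beta prior is conjugate to a Binomial/Bernoulli likelihood; the update adds successes to α and failures to β.
Posterior: Beta(α+k, β+n−k) = Beta(2.9+3, 7.8+16) = Beta(5.9, 23.8).
Var = αβ/((α+β)²(α+β+1)) = 5.9·23.8/(29.7²·30.7) = 0.005185.

0.005185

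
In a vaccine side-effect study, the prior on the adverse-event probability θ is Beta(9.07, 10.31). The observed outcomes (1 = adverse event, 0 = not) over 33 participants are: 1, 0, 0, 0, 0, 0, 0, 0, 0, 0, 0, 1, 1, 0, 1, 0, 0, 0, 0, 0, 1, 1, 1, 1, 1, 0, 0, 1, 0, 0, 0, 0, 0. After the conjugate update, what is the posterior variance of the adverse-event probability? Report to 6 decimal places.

The Beta prior is conjugate to a Binomial/Bernoulli likelihood; the update adds successes to α and failures to β.
Posterior: Beta(α+k, β+n−k) = Beta(9.07+10, 10.31+23) = Beta(19.07, 33.31).
Var = αβ/((α+β)²(α+β+1)) = 19.07·33.31/(52.38²·53.38) = 0.004337.

0.004337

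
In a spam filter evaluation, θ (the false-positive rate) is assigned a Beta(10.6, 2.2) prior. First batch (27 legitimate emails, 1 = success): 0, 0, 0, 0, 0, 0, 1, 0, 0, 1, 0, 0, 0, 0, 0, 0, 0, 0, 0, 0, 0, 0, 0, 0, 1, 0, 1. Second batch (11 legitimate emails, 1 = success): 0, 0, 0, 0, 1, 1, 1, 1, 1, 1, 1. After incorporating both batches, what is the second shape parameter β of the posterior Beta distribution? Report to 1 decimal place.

The Beta prior is conjugate to a Binomial/Bernoulli likelihood; the update adds successes to α and failures to β.
After batch 1: Beta(10.6+4, 2.2+23) = Beta(14.6, 25.2).
After batch 2: Beta(14.6+7, 25.2+4) = Beta(21.6, 29.2).
Posterior β = 29.2.

29.2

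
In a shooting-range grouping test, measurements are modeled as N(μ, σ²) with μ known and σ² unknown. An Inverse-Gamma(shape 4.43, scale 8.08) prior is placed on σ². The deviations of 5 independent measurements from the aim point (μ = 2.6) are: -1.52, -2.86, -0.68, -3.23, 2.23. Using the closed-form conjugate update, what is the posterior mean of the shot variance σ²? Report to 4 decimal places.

3.5850

With known mean μ and an Inverse-Gamma(α, β) prior on σ², the Normal likelihood is conjugate: posterior is Inv-Gamma(α + n/2, β + Σ(xᵢ−μ)²/2).
Σ(xᵢ−μ)² = (-1.52)² + (-2.86)² + (-0.68)² + (-3.23)² + (2.23)² = 26.3582.
Posterior: Inv-Gamma(4.43 + 5/2, 8.08 + 26.3582/2) = Inv-Gamma(6.93, 21.25910).
E[σ²|data] = β/(α−1) = 21.25910/5.93 = 3.5850.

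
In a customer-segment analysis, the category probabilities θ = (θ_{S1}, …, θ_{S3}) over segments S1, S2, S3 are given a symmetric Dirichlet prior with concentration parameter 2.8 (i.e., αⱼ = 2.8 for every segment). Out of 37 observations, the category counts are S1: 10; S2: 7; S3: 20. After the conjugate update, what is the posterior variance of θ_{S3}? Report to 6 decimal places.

The Dirichlet prior is conjugate to the Multinomial likelihood: each posterior αⱼ = prior αⱼ + observed count nⱼ.
Posterior concentration: (12.8, 9.8, 22.8), total = 45.4.
Var[θ_j] = α_j(Σα−α_j)/((Σα)²(Σα+1)) = 22.8·22.6/(45.4²·46.4) = 0.005388.

0.005388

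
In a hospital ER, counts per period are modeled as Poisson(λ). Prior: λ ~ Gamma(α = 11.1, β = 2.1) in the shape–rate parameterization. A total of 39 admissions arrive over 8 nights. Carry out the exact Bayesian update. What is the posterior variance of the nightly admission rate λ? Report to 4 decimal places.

With a Gamma(shape α, rate β) prior, the Poisson likelihood is conjugate: the posterior is Gamma(α + ΣXᵢ, β + n).
Posterior: Gamma(α+S, β+n) = Gamma(11.1+39, 2.1+8) = Gamma(50.1, 10.1).
Var = α/β² = 50.1/10.1² = 0.4911.

0.4911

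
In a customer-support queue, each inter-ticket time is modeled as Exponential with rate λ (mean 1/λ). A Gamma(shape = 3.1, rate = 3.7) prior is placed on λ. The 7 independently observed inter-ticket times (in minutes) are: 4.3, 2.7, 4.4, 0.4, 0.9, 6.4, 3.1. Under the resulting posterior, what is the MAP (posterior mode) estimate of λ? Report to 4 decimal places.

0.3514

With a Gamma(shape α, rate β) prior on the exponential rate λ, the posterior after n observations with total T = Σxᵢ is Gamma(α+n, β+T).
Sum of observations T = 22.2 minutes; n = 7.
Posterior: Gamma(3.1+7, 3.7+22.2) = Gamma(10.1, 25.9).
Mode = (α−1)/β = 0.3514.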